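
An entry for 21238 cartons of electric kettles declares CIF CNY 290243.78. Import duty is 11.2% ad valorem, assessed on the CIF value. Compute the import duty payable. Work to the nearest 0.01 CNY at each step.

Import duty: CNY 32507.30

Import duty = 290243.78 × 11.2% = 32507.30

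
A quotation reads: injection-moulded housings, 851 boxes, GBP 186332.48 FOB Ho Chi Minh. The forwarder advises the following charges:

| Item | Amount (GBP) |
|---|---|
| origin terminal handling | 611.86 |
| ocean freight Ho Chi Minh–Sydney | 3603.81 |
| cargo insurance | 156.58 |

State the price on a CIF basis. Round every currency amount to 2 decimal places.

Not relevant to the conversion: origin terminal — on the seller under both FOB and CIF; already in the FOB price and stays in the CIF price.
From FOB to CIF, the seller additionally bears: freight, insurance.
CIF price = 186332.48 + 3603.81 + 156.58 = 190092.87

CIF price: GBP 190092.87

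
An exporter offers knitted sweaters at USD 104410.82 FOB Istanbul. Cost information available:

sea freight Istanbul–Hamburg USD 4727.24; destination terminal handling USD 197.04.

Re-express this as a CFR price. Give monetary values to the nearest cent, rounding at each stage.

CFR price: USD 109138.06

Not relevant to the conversion: destination terminal — on the buyer under both terms; not part of either seller's price.
From FOB to CFR, the seller additionally bears: freight.
CFR price = 104410.82 + 4727.24 = 109138.06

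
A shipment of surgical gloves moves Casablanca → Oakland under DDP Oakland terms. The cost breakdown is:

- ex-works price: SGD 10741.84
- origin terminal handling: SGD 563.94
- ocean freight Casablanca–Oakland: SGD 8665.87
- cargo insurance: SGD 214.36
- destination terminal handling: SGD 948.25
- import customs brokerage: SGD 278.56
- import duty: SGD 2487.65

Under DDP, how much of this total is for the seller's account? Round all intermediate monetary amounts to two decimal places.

Seller's account: SGD 23900.47

DDP: the seller bears all costs including import duty.
Seller's account: goods 10741.84 + origin terminal 563.94 + freight 8665.87 + insurance 214.36 + destination terminal 948.25 + brokerage 278.56 + duty 2487.65 = 23900.47
Buyer's account: 0.00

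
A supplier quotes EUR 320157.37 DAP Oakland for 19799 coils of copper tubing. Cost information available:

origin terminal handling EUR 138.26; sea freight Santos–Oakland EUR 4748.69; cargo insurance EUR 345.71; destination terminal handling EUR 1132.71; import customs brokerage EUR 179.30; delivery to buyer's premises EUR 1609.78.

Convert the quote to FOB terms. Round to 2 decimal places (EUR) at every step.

FOB price: EUR 312320.48

Not relevant to the conversion: origin terminal — on the seller under both DAP and FOB; already in the DAP price and stays in the FOB price. brokerage — on the buyer under both terms; not part of either seller's price.
From DAP to FOB, the seller no longer bears: freight, insurance, destination terminal, delivery.
FOB price = 320157.37 − 4748.69 − 345.71 − 1132.71 − 1609.78 = 312320.48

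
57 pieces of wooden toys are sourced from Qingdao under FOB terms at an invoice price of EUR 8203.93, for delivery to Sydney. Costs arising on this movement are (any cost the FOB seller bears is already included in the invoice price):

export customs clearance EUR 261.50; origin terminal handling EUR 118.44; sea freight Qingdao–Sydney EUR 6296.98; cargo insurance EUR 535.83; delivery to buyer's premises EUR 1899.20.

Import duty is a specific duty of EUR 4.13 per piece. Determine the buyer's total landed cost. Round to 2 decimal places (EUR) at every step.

FOB: the seller bears costs until goods are on board at the origin port; the buyer bears freight, insurance and all costs thereafter.
Already in the invoice (seller's account under FOB): export clearance, origin terminal — exclude.
CIF value = FOB price + freight + insurance = 8203.93 + 6296.98 + 535.83 = 15036.74
Import duty = 57 × 4.13 = 235.41
Buyer bears: freight 6296.98 + insurance 535.83 + delivery 1899.20 + duty 235.41 = 8967.42
Landed cost = invoice 8203.93 + 8967.42 = 17171.35

Total landed cost: EUR 17171.35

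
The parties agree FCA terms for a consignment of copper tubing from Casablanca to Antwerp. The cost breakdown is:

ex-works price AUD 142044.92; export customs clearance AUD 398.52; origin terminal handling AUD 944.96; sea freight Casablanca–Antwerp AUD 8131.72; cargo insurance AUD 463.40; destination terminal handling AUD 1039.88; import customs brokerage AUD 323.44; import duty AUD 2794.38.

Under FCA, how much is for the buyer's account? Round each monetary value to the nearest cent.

Buyer's account: AUD 13697.78

FCA: the seller delivers export-cleared goods to the carrier; the buyer bears costs from that point.
Seller's account: goods 142044.92 + export clearance 398.52 = 142443.44
Buyer's account: origin terminal 944.96 + freight 8131.72 + insurance 463.40 + destination terminal 1039.88 + brokerage 323.44 + duty 2794.38 = 13697.78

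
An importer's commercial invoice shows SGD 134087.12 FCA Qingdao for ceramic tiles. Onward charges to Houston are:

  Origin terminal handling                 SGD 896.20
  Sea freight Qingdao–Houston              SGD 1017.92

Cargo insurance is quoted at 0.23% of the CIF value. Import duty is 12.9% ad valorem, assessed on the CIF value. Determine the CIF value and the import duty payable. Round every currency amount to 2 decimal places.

Let C be the CIF value. C = FCA price + pre-shipment costs + freight + 0.23% × C
C − 0.23% × C = 134087.12 + 896.20 + 1017.92
0.9977 × C = 136001.24
C = 136001.24 / 0.9977 = 136314.76
Insurance premium = 0.23% × 136314.76 = 313.52
Import duty = 136314.76 × 12.9% = 17584.60

CIF value: SGD 136314.76; import duty: SGD 17584.60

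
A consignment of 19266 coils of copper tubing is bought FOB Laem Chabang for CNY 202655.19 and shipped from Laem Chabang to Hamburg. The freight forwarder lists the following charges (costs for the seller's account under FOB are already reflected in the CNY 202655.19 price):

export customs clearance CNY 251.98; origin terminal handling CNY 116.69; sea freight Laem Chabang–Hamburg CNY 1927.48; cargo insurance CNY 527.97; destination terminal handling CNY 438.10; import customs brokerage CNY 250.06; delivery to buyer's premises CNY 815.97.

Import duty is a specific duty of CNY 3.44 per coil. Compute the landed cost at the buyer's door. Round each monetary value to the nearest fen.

FOB: the seller bears costs until goods are on board at the origin port; the buyer bears freight, insurance and all costs thereafter.
Already in the invoice (seller's account under FOB): export clearance, origin terminal — exclude.
CIF value = FOB price + freight + insurance = 202655.19 + 1927.48 + 527.97 = 205110.64
Import duty = 19266 × 3.44 = 66275.04
Buyer bears: freight 1927.48 + insurance 527.97 + destination terminal 438.10 + brokerage 250.06 + delivery 815.97 + duty 66275.04 = 70234.62
Landed cost = invoice 202655.19 + 70234.62 = 272889.81

Total landed cost: CNY 272889.81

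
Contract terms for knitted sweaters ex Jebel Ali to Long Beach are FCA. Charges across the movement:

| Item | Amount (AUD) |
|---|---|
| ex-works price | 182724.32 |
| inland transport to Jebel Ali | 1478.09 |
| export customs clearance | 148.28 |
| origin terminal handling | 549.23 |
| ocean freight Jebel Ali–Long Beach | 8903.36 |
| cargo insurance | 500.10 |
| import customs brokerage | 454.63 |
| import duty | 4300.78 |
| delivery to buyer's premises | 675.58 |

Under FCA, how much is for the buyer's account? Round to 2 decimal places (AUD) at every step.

Buyer's account: AUD 15383.68

FCA: the seller delivers export-cleared goods to the carrier; the buyer bears costs from that point.
Seller's account: goods 182724.32 + inland to port 1478.09 + export clearance 148.28 = 184350.69
Buyer's account: origin terminal 549.23 + freight 8903.36 + insurance 500.10 + brokerage 454.63 + duty 4300.78 + delivery 675.58 = 15383.68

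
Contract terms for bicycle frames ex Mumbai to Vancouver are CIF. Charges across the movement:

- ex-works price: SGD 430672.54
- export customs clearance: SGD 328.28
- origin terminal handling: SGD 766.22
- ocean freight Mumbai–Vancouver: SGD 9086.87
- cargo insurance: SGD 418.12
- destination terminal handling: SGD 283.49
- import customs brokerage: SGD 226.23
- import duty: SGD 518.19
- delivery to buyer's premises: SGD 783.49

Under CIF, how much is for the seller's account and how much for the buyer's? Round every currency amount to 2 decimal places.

Seller: SGD 441272.03; buyer: SGD 1811.40

CIF: the seller pays costs through ocean freight and marine insurance to the destination port.
Seller's account: goods 430672.54 + export clearance 328.28 + origin terminal 766.22 + freight 9086.87 + insurance 418.12 = 441272.03
Buyer's account: destination terminal 283.49 + brokerage 226.23 + duty 518.19 + delivery 783.49 = 1811.40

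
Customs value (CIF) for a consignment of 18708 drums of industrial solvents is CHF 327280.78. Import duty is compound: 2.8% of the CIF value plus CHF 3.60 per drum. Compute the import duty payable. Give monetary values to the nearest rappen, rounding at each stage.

Import duty: CHF 76512.66

Ad valorem component: 327280.78 × 2.8% = 9163.86
Specific component: 18708 × 3.60 = 67348.80
Import duty = 9163.86 + 67348.80 = 76512.66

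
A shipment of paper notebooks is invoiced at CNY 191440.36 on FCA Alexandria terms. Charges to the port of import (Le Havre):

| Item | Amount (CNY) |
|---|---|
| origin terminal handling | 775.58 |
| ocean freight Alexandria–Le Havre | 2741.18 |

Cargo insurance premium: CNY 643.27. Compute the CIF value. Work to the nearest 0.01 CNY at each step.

CIF = FCA price + pre-shipment costs + freight + insurance
CIF = 191440.36 + 775.58 + 2741.18 + 643.27 = 195600.39

CIF value: CNY 195600.39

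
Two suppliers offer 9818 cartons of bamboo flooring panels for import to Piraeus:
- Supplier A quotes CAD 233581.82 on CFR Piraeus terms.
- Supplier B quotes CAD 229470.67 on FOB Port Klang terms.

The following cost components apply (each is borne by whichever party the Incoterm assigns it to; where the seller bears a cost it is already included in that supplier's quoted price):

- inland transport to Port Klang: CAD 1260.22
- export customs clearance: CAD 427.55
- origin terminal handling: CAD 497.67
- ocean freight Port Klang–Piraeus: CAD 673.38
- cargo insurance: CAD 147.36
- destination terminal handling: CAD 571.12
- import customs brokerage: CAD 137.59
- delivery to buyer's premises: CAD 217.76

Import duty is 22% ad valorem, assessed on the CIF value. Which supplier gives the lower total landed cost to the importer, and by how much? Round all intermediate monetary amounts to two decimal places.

Supplier B is cheaper by CAD 4194.08

Supplier A (CFR):
CIF value = CFR price + insurance = 233581.82 + 147.36 = 233729.18
Import duty = 233729.18 × 22% = 51420.42
Buyer bears (A): 147.36 + 571.12 + 137.59 + 217.76 = 1073.83
Landed cost (A) = invoice 233581.82 + 1073.83 + duty 51420.42 = 286076.07
Supplier B (FOB):
CIF value = FOB price + freight + insurance = 229470.67 + 673.38 + 147.36 = 230291.41
Import duty = 230291.41 × 22% = 50664.11
Buyer bears (B): 673.38 + 147.36 + 571.12 + 137.59 + 217.76 = 1747.21
Landed cost (B) = invoice 229470.67 + 1747.21 + duty 50664.11 = 281881.99
Difference = |286076.07 − 281881.99| = 4194.08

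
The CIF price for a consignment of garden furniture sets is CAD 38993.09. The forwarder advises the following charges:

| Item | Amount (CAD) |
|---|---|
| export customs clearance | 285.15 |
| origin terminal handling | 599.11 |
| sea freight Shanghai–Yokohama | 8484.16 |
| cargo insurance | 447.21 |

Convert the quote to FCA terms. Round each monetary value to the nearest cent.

FCA price: CAD 29462.61

Not relevant to the conversion: export clearance — on the seller under both CIF and FCA; already in the CIF price and stays in the FCA price.
From CIF to FCA, the seller no longer bears: origin terminal, freight, insurance.
FCA price = 38993.09 − 599.11 − 8484.16 − 447.21 = 29462.61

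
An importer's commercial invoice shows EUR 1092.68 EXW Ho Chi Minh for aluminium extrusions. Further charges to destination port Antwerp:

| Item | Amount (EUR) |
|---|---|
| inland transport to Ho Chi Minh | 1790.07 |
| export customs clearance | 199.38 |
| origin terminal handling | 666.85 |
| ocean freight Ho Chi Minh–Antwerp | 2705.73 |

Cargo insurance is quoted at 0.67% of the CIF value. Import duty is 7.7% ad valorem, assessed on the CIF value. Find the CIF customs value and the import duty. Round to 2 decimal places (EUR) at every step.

CIF value: EUR 6498.25; import duty: EUR 500.37

Let C be the CIF value. C = EXW price + pre-shipment costs + freight + 0.67% × C
C − 0.67% × C = 1092.68 + 1790.07 + 199.38 + 666.85 + 2705.73
0.9933 × C = 6454.71
C = 6454.71 / 0.9933 = 6498.25
Insurance premium = 0.67% × 6498.25 = 43.54
Import duty = 6498.25 × 7.7% = 500.37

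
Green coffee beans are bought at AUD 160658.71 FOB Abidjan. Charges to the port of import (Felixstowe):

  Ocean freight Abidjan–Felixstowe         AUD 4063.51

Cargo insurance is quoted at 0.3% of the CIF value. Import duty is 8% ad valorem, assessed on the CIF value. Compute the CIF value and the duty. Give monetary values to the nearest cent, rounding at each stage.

Let C be the CIF value. C = FOB price + freight + 0.3% × C
C − 0.3% × C = 160658.71 + 4063.51
0.997 × C = 164722.22
C = 164722.22 / 0.997 = 165217.87
Insurance premium = 0.3% × 165217.87 = 495.65
Import duty = 165217.87 × 8% = 13217.43

CIF value: AUD 165217.87; import duty: AUD 13217.43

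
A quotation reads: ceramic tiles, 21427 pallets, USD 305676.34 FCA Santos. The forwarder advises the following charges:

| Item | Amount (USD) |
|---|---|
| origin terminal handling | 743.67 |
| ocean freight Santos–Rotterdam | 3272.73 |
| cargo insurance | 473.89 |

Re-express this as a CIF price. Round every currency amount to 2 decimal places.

CIF price: USD 310166.63

From FCA to CIF, the seller additionally bears: origin terminal, freight, insurance.
CIF price = 305676.34 + 743.67 + 3272.73 + 473.89 = 310166.63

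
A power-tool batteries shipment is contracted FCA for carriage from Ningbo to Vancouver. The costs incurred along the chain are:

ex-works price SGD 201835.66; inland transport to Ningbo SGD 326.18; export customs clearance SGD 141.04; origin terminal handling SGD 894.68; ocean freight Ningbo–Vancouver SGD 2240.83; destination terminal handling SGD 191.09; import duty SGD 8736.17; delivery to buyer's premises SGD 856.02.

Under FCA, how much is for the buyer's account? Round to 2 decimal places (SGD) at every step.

Buyer's account: SGD 12918.79

FCA: the seller delivers export-cleared goods to the carrier; the buyer bears costs from that point.
Seller's account: goods 201835.66 + inland to port 326.18 + export clearance 141.04 = 202302.88
Buyer's account: origin terminal 894.68 + freight 2240.83 + destination terminal 191.09 + duty 8736.17 + delivery 856.02 = 12918.79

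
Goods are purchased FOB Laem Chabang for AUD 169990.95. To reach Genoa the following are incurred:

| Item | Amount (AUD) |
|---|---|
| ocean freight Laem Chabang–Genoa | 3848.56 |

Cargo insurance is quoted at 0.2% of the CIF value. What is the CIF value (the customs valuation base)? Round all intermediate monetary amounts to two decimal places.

Let C be the CIF value. C = FOB price + freight + 0.2% × C
C − 0.2% × C = 169990.95 + 3848.56
0.998 × C = 173839.51
C = 173839.51 / 0.998 = 174187.89
Insurance premium = 0.2% × 174187.89 = 348.38

CIF value: AUD 174187.89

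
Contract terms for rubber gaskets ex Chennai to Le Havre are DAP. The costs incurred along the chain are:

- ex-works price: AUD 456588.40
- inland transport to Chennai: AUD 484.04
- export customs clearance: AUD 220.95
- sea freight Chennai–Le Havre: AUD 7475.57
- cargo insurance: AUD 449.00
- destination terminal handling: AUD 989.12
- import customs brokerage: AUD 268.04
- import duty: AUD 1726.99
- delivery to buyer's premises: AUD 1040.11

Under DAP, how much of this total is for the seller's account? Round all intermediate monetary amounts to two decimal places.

Seller's account: AUD 467247.19

DAP: the seller bears all costs to the named destination except import duty and clearance.
Seller's account: goods 456588.40 + inland to port 484.04 + export clearance 220.95 + freight 7475.57 + insurance 449.00 + destination terminal 989.12 + delivery 1040.11 = 467247.19
Buyer's account: brokerage 268.04 + duty 1726.99 = 1995.03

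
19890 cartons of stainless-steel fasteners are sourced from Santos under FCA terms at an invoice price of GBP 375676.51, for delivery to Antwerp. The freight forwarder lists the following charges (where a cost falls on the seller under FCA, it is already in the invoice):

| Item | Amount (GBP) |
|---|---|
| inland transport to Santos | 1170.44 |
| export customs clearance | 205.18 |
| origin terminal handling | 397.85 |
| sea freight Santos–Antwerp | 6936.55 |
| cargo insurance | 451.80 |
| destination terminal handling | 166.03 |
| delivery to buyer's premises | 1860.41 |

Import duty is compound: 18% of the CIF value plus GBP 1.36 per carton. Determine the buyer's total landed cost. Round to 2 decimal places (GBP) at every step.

FCA: the seller delivers export-cleared goods to the carrier; the buyer bears costs from that point.
Already in the invoice (seller's account under FCA): inland to port, export clearance — exclude.
CIF value = FCA price + origin terminal + freight + insurance = 375676.51 + 397.85 + 6936.55 + 451.80 = 383462.71
Ad valorem component: 383462.71 × 18% = 69023.29
Specific component: 19890 × 1.36 = 27050.40
Import duty = 69023.29 + 27050.40 = 96073.69
Buyer bears: origin terminal 397.85 + freight 6936.55 + insurance 451.80 + destination terminal 166.03 + delivery 1860.41 + duty 96073.69 = 105886.33
Landed cost = invoice 375676.51 + 105886.33 = 481562.84

Total landed cost: GBP 481562.84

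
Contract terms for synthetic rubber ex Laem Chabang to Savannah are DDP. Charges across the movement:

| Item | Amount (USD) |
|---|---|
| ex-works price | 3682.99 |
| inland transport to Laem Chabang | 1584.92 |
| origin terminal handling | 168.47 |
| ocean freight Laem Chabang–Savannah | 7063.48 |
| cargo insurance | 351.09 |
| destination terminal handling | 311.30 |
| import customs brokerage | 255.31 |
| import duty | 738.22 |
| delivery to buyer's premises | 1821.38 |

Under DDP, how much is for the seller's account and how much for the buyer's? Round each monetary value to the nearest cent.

DDP: the seller bears all costs including import duty.
Seller's account: goods 3682.99 + inland to port 1584.92 + origin terminal 168.47 + freight 7063.48 + insurance 351.09 + destination terminal 311.30 + brokerage 255.31 + duty 738.22 + delivery 1821.38 = 15977.16
Buyer's account: 0.00

Seller: USD 15977.16; buyer: USD 0.00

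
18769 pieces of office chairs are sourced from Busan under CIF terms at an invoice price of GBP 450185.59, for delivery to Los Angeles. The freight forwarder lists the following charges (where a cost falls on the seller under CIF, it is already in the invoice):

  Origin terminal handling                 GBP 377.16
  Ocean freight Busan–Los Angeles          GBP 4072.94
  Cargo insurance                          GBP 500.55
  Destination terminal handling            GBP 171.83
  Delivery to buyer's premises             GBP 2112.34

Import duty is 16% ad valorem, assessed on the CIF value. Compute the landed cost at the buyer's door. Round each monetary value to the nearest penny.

CIF: the seller pays costs through ocean freight and marine insurance to the destination port.
Already in the invoice (seller's account under CIF): origin terminal, freight, insurance — exclude.
The CIF price already equals the CIF value: 450185.59
Import duty = 450185.59 × 16% = 72029.69
Buyer bears: destination terminal 171.83 + delivery 2112.34 + duty 72029.69 = 74313.86
Landed cost = invoice 450185.59 + 74313.86 = 524499.45

Total landed cost: GBP 524499.45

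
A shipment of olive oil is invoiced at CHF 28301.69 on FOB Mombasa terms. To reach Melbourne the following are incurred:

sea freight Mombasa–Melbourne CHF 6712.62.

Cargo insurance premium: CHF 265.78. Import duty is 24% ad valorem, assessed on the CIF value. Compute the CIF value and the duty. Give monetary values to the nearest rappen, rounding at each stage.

CIF = FOB price + freight + insurance
CIF = 28301.69 + 6712.62 + 265.78 = 35280.09
Import duty = 35280.09 × 24% = 8467.22

CIF value: CHF 35280.09; import duty: CHF 8467.22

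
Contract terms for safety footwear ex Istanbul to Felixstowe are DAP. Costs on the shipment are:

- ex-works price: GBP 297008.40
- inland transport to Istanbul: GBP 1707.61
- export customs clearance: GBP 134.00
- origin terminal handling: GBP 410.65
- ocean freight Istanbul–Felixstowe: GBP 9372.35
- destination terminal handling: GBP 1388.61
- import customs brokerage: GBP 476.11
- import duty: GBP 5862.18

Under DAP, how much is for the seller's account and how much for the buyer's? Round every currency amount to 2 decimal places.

Seller: GBP 310021.62; buyer: GBP 6338.29

DAP: the seller bears all costs to the named destination except import duty and clearance.
Seller's account: goods 297008.40 + inland to port 1707.61 + export clearance 134.00 + origin terminal 410.65 + freight 9372.35 + destination terminal 1388.61 = 310021.62
Buyer's account: brokerage 476.11 + duty 5862.18 = 6338.29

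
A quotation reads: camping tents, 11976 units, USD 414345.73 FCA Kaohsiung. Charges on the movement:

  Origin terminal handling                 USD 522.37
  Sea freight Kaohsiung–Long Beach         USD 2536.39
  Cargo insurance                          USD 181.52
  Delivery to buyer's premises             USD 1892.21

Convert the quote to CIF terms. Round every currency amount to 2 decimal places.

Not relevant to the conversion: delivery — on the buyer under both terms; not part of either seller's price.
From FCA to CIF, the seller additionally bears: origin terminal, freight, insurance.
CIF price = 414345.73 + 522.37 + 2536.39 + 181.52 = 417586.01

CIF price: USD 417586.01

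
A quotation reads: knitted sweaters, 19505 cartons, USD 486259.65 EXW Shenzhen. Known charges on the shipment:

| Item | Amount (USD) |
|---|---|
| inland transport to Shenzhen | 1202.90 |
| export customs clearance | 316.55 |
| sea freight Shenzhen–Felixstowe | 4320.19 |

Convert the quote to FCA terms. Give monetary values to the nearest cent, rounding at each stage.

FCA price: USD 487779.10

Not relevant to the conversion: freight — on the buyer under both terms; not part of either seller's price.
From EXW to FCA, the seller additionally bears: inland to port, export clearance.
FCA price = 486259.65 + 1202.90 + 316.55 = 487779.10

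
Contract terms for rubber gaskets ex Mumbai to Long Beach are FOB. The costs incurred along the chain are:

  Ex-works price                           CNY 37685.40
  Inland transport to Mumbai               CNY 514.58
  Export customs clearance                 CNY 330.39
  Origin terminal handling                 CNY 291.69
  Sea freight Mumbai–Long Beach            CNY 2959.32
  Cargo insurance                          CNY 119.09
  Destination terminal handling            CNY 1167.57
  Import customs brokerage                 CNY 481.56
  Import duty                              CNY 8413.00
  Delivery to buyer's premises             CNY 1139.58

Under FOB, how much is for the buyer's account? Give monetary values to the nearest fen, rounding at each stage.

Buyer's account: CNY 14280.12

FOB: the seller bears costs until goods are on board at the origin port; the buyer bears freight, insurance and all costs thereafter.
Seller's account: goods 37685.40 + inland to port 514.58 + export clearance 330.39 + origin terminal 291.69 = 38822.06
Buyer's account: freight 2959.32 + insurance 119.09 + destination terminal 1167.57 + brokerage 481.56 + duty 8413.00 + delivery 1139.58 = 14280.12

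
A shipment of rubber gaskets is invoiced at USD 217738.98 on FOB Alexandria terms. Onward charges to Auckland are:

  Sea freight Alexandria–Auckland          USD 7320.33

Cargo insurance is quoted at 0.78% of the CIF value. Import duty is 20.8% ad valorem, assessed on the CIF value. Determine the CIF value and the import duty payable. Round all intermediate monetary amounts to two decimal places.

CIF value: USD 226828.57; import duty: USD 47180.34

Let C be the CIF value. C = FOB price + freight + 0.78% × C
C − 0.78% × C = 217738.98 + 7320.33
0.9922 × C = 225059.31
C = 225059.31 / 0.9922 = 226828.57
Insurance premium = 0.78% × 226828.57 = 1769.26
Import duty = 226828.57 × 20.8% = 47180.34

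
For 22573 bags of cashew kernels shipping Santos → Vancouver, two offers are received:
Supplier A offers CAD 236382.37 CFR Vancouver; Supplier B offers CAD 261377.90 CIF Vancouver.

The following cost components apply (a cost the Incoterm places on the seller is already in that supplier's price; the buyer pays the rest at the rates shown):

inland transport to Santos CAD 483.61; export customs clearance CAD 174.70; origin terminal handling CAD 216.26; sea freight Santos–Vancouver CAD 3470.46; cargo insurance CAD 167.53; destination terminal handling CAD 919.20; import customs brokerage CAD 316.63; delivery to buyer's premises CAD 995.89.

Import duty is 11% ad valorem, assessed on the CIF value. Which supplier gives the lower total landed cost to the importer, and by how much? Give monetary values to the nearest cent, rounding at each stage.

Supplier A (CFR):
CIF value = CFR price + insurance = 236382.37 + 167.53 = 236549.90
Import duty = 236549.90 × 11% = 26020.49
Buyer bears (A): 167.53 + 919.20 + 316.63 + 995.89 = 2399.25
Landed cost (A) = invoice 236382.37 + 2399.25 + duty 26020.49 = 264802.11
Supplier B (CIF):
The CIF price already equals the CIF value: 261377.90
Import duty = 261377.90 × 11% = 28751.57
Buyer bears (B): 919.20 + 316.63 + 995.89 = 2231.72
Landed cost (B) = invoice 261377.90 + 2231.72 + duty 28751.57 = 292361.19
Difference = |264802.11 − 292361.19| = 27559.08

Supplier A is cheaper by CAD 27559.08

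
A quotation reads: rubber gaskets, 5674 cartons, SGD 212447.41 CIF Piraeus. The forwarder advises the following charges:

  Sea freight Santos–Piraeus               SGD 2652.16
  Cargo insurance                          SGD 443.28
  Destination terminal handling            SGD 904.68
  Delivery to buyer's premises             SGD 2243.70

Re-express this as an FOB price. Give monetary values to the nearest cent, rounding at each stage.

FOB price: SGD 209351.97

Not relevant to the conversion: destination terminal, delivery — on the buyer under both terms; not part of either seller's price.
From CIF to FOB, the seller no longer bears: freight, insurance.
FOB price = 212447.41 − 2652.16 − 443.28 = 209351.97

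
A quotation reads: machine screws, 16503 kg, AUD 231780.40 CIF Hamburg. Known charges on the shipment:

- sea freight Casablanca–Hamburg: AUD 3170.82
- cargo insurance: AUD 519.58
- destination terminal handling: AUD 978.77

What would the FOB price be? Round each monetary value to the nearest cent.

Not relevant to the conversion: destination terminal — on the buyer under both terms; not part of either seller's price.
From CIF to FOB, the seller no longer bears: freight, insurance.
FOB price = 231780.40 − 3170.82 − 519.58 = 228090.00

FOB price: AUD 228090.00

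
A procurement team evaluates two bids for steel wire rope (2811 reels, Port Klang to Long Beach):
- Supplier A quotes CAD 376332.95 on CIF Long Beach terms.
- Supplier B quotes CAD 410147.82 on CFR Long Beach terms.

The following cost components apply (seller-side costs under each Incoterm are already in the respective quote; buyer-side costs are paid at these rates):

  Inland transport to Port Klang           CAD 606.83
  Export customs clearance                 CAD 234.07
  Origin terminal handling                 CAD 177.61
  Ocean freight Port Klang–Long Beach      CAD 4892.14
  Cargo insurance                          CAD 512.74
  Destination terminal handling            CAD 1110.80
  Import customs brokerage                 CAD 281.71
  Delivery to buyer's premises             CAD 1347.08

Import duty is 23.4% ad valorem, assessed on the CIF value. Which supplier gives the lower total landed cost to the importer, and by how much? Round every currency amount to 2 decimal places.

Supplier A (CIF):
The CIF price already equals the CIF value: 376332.95
Import duty = 376332.95 × 23.4% = 88061.91
Buyer bears (A): 1110.80 + 281.71 + 1347.08 = 2739.59
Landed cost (A) = invoice 376332.95 + 2739.59 + duty 88061.91 = 467134.45
Supplier B (CFR):
CIF value = CFR price + insurance = 410147.82 + 512.74 = 410660.56
Import duty = 410660.56 × 23.4% = 96094.57
Buyer bears (B): 512.74 + 1110.80 + 281.71 + 1347.08 = 3252.33
Landed cost (B) = invoice 410147.82 + 3252.33 + duty 96094.57 = 509494.72
Difference = |467134.45 − 509494.72| = 42360.27

Supplier A is cheaper by CAD 42360.27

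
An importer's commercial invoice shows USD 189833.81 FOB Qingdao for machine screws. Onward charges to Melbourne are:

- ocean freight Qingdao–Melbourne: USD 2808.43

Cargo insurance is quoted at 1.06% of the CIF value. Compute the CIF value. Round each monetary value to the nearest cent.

CIF value: USD 194706.12

Let C be the CIF value. C = FOB price + freight + 1.06% × C
C − 1.06% × C = 189833.81 + 2808.43
0.9894 × C = 192642.24
C = 192642.24 / 0.9894 = 194706.12
Insurance premium = 1.06% × 194706.12 = 2063.88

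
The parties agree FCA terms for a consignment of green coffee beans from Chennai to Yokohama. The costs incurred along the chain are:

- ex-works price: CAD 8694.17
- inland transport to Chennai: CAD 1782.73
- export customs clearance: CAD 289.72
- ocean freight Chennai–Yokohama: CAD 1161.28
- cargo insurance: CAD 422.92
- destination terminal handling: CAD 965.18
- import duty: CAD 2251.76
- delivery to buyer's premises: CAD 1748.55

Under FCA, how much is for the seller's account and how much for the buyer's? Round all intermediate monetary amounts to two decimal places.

Seller: CAD 10766.62; buyer: CAD 6549.69

FCA: the seller delivers export-cleared goods to the carrier; the buyer bears costs from that point.
Seller's account: goods 8694.17 + inland to port 1782.73 + export clearance 289.72 = 10766.62
Buyer's account: freight 1161.28 + insurance 422.92 + destination terminal 965.18 + duty 2251.76 + delivery 1748.55 = 6549.69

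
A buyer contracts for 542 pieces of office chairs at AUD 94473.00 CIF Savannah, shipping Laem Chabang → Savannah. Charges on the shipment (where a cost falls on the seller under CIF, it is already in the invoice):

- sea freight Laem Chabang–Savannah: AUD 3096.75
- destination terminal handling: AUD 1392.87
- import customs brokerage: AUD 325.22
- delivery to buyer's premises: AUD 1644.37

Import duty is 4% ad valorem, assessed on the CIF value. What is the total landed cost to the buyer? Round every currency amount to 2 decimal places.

Total landed cost: AUD 101614.38

CIF: the seller pays costs through ocean freight and marine insurance to the destination port.
Already in the invoice (seller's account under CIF): freight — exclude.
The CIF price already equals the CIF value: 94473.00
Import duty = 94473.00 × 4% = 3778.92
Buyer bears: destination terminal 1392.87 + brokerage 325.22 + delivery 1644.37 + duty 3778.92 = 7141.38
Landed cost = invoice 94473.00 + 7141.38 = 101614.38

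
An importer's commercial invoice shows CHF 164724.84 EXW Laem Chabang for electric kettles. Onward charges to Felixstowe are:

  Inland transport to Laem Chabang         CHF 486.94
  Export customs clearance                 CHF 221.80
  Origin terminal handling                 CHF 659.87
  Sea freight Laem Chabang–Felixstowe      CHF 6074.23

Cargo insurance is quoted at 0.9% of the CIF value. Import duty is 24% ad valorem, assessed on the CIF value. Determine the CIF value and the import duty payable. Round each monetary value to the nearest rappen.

Let C be the CIF value. C = EXW price + pre-shipment costs + freight + 0.9% × C
C − 0.9% × C = 164724.84 + 486.94 + 221.80 + 659.87 + 6074.23
0.991 × C = 172167.68
C = 172167.68 / 0.991 = 173731.26
Insurance premium = 0.9% × 173731.26 = 1563.58
Import duty = 173731.26 × 24% = 41695.50

CIF value: CHF 173731.26; import duty: CHF 41695.50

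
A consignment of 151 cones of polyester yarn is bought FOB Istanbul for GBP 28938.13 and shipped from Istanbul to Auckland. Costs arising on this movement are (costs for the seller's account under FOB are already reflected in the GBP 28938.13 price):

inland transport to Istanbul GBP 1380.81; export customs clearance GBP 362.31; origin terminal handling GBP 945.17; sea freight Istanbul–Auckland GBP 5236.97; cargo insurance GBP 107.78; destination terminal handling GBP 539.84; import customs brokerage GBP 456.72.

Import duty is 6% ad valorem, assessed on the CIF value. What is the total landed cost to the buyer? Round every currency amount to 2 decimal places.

Total landed cost: GBP 37336.41

FOB: the seller bears costs until goods are on board at the origin port; the buyer bears freight, insurance and all costs thereafter.
Already in the invoice (seller's account under FOB): inland to port, export clearance, origin terminal — exclude.
CIF value = FOB price + freight + insurance = 28938.13 + 5236.97 + 107.78 = 34282.88
Import duty = 34282.88 × 6% = 2056.97
Buyer bears: freight 5236.97 + insurance 107.78 + destination terminal 539.84 + brokerage 456.72 + duty 2056.97 = 8398.28
Landed cost = invoice 28938.13 + 8398.28 = 37336.41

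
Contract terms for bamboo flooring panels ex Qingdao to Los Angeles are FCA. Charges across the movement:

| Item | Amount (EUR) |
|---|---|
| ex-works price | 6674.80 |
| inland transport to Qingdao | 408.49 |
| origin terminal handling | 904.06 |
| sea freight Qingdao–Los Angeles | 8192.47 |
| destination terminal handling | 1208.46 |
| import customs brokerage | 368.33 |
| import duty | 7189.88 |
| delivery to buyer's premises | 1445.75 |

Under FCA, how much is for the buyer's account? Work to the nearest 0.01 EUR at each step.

FCA: the seller delivers export-cleared goods to the carrier; the buyer bears costs from that point.
Seller's account: goods 6674.80 + inland to port 408.49 = 7083.29
Buyer's account: origin terminal 904.06 + freight 8192.47 + destination terminal 1208.46 + brokerage 368.33 + duty 7189.88 + delivery 1445.75 = 19308.95

Buyer's account: EUR 19308.95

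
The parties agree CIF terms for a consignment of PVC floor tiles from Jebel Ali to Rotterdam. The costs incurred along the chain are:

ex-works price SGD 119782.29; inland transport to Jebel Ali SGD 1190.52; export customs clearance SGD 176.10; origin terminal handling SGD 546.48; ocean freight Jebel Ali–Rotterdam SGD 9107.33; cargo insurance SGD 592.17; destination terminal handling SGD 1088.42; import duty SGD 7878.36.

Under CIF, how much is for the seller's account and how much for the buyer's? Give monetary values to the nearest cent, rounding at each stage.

Seller: SGD 131394.89; buyer: SGD 8966.78

CIF: the seller pays costs through ocean freight and marine insurance to the destination port.
Seller's account: goods 119782.29 + inland to port 1190.52 + export clearance 176.10 + origin terminal 546.48 + freight 9107.33 + insurance 592.17 = 131394.89
Buyer's account: destination terminal 1088.42 + duty 7878.36 = 8966.78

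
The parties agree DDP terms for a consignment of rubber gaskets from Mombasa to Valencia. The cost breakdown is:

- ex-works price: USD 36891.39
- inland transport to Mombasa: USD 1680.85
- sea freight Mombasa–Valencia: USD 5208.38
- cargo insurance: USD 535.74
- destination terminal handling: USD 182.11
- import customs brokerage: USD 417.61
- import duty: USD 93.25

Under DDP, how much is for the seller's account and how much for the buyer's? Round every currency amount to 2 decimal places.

Seller: USD 45009.33; buyer: USD 0.00

DDP: the seller bears all costs including import duty.
Seller's account: goods 36891.39 + inland to port 1680.85 + freight 5208.38 + insurance 535.74 + destination terminal 182.11 + brokerage 417.61 + duty 93.25 = 45009.33
Buyer's account: 0.00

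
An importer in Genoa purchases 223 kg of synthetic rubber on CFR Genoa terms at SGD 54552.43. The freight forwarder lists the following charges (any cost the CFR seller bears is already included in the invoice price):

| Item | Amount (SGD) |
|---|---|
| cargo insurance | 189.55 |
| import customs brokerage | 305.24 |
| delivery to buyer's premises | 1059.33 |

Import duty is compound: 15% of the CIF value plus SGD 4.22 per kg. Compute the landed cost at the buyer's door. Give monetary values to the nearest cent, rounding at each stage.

Total landed cost: SGD 65258.91

CFR: the seller pays costs through ocean freight to the destination port, but not insurance.
CIF value = CFR price + insurance = 54552.43 + 189.55 = 54741.98
Ad valorem component: 54741.98 × 15% = 8211.30
Specific component: 223 × 4.22 = 941.06
Import duty = 8211.30 + 941.06 = 9152.36
Buyer bears: insurance 189.55 + brokerage 305.24 + delivery 1059.33 + duty 9152.36 = 10706.48
Landed cost = invoice 54552.43 + 10706.48 = 65258.91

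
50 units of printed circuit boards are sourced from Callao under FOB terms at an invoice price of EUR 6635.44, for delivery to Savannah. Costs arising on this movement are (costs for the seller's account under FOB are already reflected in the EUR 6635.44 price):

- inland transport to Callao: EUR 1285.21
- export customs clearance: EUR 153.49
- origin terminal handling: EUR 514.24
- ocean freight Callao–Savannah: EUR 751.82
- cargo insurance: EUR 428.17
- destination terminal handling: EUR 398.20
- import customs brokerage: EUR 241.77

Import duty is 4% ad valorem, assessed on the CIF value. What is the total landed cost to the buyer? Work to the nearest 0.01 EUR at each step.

FOB: the seller bears costs until goods are on board at the origin port; the buyer bears freight, insurance and all costs thereafter.
Already in the invoice (seller's account under FOB): inland to port, export clearance, origin terminal — exclude.
CIF value = FOB price + freight + insurance = 6635.44 + 751.82 + 428.17 = 7815.43
Import duty = 7815.43 × 4% = 312.62
Buyer bears: freight 751.82 + insurance 428.17 + destination terminal 398.20 + brokerage 241.77 + duty 312.62 = 2132.58
Landed cost = invoice 6635.44 + 2132.58 = 8768.02

Total landed cost: EUR 8768.02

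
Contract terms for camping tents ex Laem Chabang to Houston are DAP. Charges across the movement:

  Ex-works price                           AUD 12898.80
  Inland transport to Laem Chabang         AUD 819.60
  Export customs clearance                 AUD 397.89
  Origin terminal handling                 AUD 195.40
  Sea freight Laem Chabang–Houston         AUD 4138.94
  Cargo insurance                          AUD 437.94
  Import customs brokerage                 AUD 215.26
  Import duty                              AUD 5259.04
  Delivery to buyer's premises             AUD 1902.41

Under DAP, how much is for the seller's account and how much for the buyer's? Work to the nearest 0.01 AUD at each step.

Seller: AUD 20790.98; buyer: AUD 5474.30

DAP: the seller bears all costs to the named destination except import duty and clearance.
Seller's account: goods 12898.80 + inland to port 819.60 + export clearance 397.89 + origin terminal 195.40 + freight 4138.94 + insurance 437.94 + delivery 1902.41 = 20790.98
Buyer's account: brokerage 215.26 + duty 5259.04 = 5474.30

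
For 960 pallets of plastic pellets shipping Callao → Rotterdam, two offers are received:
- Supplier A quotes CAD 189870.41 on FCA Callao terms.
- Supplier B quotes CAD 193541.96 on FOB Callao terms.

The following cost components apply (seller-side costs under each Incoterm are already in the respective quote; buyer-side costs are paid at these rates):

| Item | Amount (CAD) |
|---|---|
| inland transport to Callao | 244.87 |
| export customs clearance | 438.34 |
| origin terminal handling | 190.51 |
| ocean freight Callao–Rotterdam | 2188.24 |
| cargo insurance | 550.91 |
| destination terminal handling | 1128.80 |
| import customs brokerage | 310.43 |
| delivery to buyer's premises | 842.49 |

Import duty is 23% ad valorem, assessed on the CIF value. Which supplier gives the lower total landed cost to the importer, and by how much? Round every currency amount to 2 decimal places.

Supplier A is cheaper by CAD 4281.68

Supplier A (FCA):
CIF value = FCA price + origin terminal + freight + insurance = 189870.41 + 190.51 + 2188.24 + 550.91 = 192800.07
Import duty = 192800.07 × 23% = 44344.02
Buyer bears (A): 190.51 + 2188.24 + 550.91 + 1128.80 + 310.43 + 842.49 = 5211.38
Landed cost (A) = invoice 189870.41 + 5211.38 + duty 44344.02 = 239425.81
Supplier B (FOB):
CIF value = FOB price + freight + insurance = 193541.96 + 2188.24 + 550.91 = 196281.11
Import duty = 196281.11 × 23% = 45144.66
Buyer bears (B): 2188.24 + 550.91 + 1128.80 + 310.43 + 842.49 = 5020.87
Landed cost (B) = invoice 193541.96 + 5020.87 + duty 45144.66 = 243707.49
Difference = |239425.81 − 243707.49| = 4281.68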